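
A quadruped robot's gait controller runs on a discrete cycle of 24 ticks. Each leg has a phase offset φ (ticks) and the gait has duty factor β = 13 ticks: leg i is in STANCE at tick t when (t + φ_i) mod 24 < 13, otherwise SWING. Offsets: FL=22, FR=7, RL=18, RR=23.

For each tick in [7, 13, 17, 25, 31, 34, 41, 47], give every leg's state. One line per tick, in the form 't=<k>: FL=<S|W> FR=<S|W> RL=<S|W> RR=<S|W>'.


t=7: FL=S FR=W RL=S RR=S
t=13: FL=S FR=W RL=S RR=S
t=17: FL=W FR=S RL=S RR=W
t=25: FL=W FR=S RL=W RR=S
t=31: FL=S FR=W RL=S RR=S
t=34: FL=S FR=W RL=S RR=S
t=41: FL=W FR=S RL=S RR=W
t=47: FL=W FR=S RL=W RR=W

t=7: phase=(5,14,1,6) vs β=13 → FL=S FR=W RL=S RR=S
t=13: phase=(11,20,7,12) vs β=13 → FL=S FR=W RL=S RR=S
t=17: phase=(15,0,11,16) vs β=13 → FL=W FR=S RL=S RR=W
t=25: phase=(23,8,19,0) vs β=13 → FL=W FR=S RL=W RR=S
t=31: phase=(5,14,1,6) vs β=13 → FL=S FR=W RL=S RR=S
t=34: phase=(8,17,4,9) vs β=13 → FL=S FR=W RL=S RR=S
t=41: phase=(15,0,11,16) vs β=13 → FL=W FR=S RL=S RR=W
t=47: phase=(21,6,17,22) vs β=13 → FL=W FR=S RL=W RR=W


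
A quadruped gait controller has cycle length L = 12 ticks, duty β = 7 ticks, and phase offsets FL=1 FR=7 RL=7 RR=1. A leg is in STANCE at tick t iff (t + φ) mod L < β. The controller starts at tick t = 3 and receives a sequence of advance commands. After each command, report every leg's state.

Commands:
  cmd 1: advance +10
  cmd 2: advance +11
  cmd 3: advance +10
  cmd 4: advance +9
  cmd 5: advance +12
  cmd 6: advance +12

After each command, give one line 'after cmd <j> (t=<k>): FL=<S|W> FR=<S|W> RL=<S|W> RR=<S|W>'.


start t=3: FL=S FR=W RL=W RR=S
cmd 1: advance +10 → t=13, phase=(2,8,8,2) → FL=S FR=W RL=W RR=S
cmd 2: advance +11 → t=24, phase=(1,7,7,1) → FL=S FR=W RL=W RR=S
cmd 3: advance +10 → t=34, phase=(11,5,5,11) → FL=W FR=S RL=S RR=W
cmd 4: advance +9 → t=43, phase=(8,2,2,8) → FL=W FR=S RL=S RR=W
cmd 5: advance +12 → t=55, phase=(8,2,2,8) → FL=W FR=S RL=S RR=W
cmd 6: advance +12 → t=67, phase=(8,2,2,8) → FL=W FR=S RL=S RR=W

after cmd 1 (t=13): FL=S FR=W RL=W RR=S
after cmd 2 (t=24): FL=S FR=W RL=W RR=S
after cmd 3 (t=34): FL=W FR=S RL=S RR=W
after cmd 4 (t=43): FL=W FR=S RL=S RR=W
after cmd 5 (t=55): FL=W FR=S RL=S RR=W
after cmd 6 (t=67): FL=W FR=S RL=S RR=W


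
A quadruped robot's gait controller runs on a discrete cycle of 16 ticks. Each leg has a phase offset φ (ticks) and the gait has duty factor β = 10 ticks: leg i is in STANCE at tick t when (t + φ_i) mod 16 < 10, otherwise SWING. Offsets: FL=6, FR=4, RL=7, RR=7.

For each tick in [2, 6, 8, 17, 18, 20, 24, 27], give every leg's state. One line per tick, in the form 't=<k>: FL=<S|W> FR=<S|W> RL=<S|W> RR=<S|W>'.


t=2: FL=S FR=S RL=S RR=S
t=6: FL=W FR=W RL=W RR=W
t=8: FL=W FR=W RL=W RR=W
t=17: FL=S FR=S RL=S RR=S
t=18: FL=S FR=S RL=S RR=S
t=20: FL=W FR=S RL=W RR=W
t=24: FL=W FR=W RL=W RR=W
t=27: FL=S FR=W RL=S RR=S

t=2: phase=(8,6,9,9) vs β=10 → FL=S FR=S RL=S RR=S
t=6: phase=(12,10,13,13) vs β=10 → FL=W FR=W RL=W RR=W
t=8: phase=(14,12,15,15) vs β=10 → FL=W FR=W RL=W RR=W
t=17: phase=(7,5,8,8) vs β=10 → FL=S FR=S RL=S RR=S
t=18: phase=(8,6,9,9) vs β=10 → FL=S FR=S RL=S RR=S
t=20: phase=(10,8,11,11) vs β=10 → FL=W FR=S RL=W RR=W
t=24: phase=(14,12,15,15) vs β=10 → FL=W FR=W RL=W RR=W
t=27: phase=(1,15,2,2) vs β=10 → FL=S FR=W RL=S RR=S


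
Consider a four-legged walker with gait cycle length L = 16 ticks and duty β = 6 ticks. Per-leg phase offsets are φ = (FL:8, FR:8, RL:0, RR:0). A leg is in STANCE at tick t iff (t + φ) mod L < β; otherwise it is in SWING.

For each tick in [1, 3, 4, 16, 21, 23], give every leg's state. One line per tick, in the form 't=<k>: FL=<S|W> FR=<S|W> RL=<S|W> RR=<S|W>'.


t=1: phase=(9,9,1,1) vs β=6 → FL=W FR=W RL=S RR=S
t=3: phase=(11,11,3,3) vs β=6 → FL=W FR=W RL=S RR=S
t=4: phase=(12,12,4,4) vs β=6 → FL=W FR=W RL=S RR=S
t=16: phase=(8,8,0,0) vs β=6 → FL=W FR=W RL=S RR=S
t=21: phase=(13,13,5,5) vs β=6 → FL=W FR=W RL=S RR=S
t=23: phase=(15,15,7,7) vs β=6 → FL=W FR=W RL=W RR=W

t=1: FL=W FR=W RL=S RR=S
t=3: FL=W FR=W RL=S RR=S
t=4: FL=W FR=W RL=S RR=S
t=16: FL=W FR=W RL=S RR=S
t=21: FL=W FR=W RL=S RR=S
t=23: FL=W FR=W RL=W RR=W


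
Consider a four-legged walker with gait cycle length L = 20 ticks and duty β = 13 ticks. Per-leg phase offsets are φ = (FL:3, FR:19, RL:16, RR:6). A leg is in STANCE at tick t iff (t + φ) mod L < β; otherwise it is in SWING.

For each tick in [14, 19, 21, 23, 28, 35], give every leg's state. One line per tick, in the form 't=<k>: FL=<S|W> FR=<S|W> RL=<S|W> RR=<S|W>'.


t=14: phase=(17,13,10,0) vs β=13 → FL=W FR=W RL=S RR=S
t=19: phase=(2,18,15,5) vs β=13 → FL=S FR=W RL=W RR=S
t=21: phase=(4,0,17,7) vs β=13 → FL=S FR=S RL=W RR=S
t=23: phase=(6,2,19,9) vs β=13 → FL=S FR=S RL=W RR=S
t=28: phase=(11,7,4,14) vs β=13 → FL=S FR=S RL=S RR=W
t=35: phase=(18,14,11,1) vs β=13 → FL=W FR=W RL=S RR=S

t=14: FL=W FR=W RL=S RR=S
t=19: FL=S FR=W RL=W RR=S
t=21: FL=S FR=S RL=W RR=S
t=23: FL=S FR=S RL=W RR=S
t=28: FL=S FR=S RL=S RR=W
t=35: FL=W FR=W RL=S RR=S


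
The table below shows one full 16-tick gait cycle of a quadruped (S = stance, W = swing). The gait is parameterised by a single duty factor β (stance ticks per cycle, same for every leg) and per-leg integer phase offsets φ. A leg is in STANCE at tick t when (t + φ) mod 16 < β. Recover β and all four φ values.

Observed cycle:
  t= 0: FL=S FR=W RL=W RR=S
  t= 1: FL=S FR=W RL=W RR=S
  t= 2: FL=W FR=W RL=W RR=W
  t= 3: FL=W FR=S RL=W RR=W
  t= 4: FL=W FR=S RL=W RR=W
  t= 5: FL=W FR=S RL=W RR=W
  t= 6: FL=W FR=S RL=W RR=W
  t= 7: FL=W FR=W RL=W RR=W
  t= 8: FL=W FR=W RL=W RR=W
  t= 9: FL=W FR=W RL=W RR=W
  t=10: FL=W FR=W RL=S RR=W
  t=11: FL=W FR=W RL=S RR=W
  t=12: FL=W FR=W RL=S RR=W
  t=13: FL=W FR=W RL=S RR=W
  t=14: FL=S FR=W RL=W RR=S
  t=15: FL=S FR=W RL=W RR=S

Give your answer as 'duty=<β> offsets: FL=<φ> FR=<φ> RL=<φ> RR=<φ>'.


duty=4 offsets: FL=2 FR=13 RL=6 RR=2

duty β = stance ticks per leg = 4
FL: stance ticks = 4; W→S at t=14 → φ=2
FR: stance ticks = 4; W→S at t=3 → φ=13
RL: stance ticks = 4; W→S at t=10 → φ=6
RR: stance ticks = 4; W→S at t=14 → φ=2


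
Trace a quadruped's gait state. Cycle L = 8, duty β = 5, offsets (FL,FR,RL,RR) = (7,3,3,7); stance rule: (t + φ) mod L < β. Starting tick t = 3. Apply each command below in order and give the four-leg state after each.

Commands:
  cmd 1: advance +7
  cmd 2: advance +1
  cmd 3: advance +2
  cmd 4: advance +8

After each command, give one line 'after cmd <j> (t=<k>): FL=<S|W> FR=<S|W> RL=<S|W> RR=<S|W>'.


after cmd 1 (t=10): FL=S FR=W RL=W RR=S
after cmd 2 (t=11): FL=S FR=W RL=W RR=S
after cmd 3 (t=13): FL=S FR=S RL=S RR=S
after cmd 4 (t=21): FL=S FR=S RL=S RR=S

start t=3: FL=S FR=W RL=W RR=S
cmd 1: advance +7 → t=10, phase=(1,5,5,1) → FL=S FR=W RL=W RR=S
cmd 2: advance +1 → t=11, phase=(2,6,6,2) → FL=S FR=W RL=W RR=S
cmd 3: advance +2 → t=13, phase=(4,0,0,4) → FL=S FR=S RL=S RR=S
cmd 4: advance +8 → t=21, phase=(4,0,0,4) → FL=S FR=S RL=S RR=S


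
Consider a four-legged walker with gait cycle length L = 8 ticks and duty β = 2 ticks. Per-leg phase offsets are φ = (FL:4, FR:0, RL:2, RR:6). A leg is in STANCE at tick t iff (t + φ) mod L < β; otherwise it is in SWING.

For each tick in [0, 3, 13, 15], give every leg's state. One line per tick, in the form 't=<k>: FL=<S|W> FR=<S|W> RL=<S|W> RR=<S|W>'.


t=0: phase=(4,0,2,6) vs β=2 → FL=W FR=S RL=W RR=W
t=3: phase=(7,3,5,1) vs β=2 → FL=W FR=W RL=W RR=S
t=13: phase=(1,5,7,3) vs β=2 → FL=S FR=W RL=W RR=W
t=15: phase=(3,7,1,5) vs β=2 → FL=W FR=W RL=S RR=W

t=0: FL=W FR=S RL=W RR=W
t=3: FL=W FR=W RL=W RR=S
t=13: FL=S FR=W RL=W RR=W
t=15: FL=W FR=W RL=S RR=W


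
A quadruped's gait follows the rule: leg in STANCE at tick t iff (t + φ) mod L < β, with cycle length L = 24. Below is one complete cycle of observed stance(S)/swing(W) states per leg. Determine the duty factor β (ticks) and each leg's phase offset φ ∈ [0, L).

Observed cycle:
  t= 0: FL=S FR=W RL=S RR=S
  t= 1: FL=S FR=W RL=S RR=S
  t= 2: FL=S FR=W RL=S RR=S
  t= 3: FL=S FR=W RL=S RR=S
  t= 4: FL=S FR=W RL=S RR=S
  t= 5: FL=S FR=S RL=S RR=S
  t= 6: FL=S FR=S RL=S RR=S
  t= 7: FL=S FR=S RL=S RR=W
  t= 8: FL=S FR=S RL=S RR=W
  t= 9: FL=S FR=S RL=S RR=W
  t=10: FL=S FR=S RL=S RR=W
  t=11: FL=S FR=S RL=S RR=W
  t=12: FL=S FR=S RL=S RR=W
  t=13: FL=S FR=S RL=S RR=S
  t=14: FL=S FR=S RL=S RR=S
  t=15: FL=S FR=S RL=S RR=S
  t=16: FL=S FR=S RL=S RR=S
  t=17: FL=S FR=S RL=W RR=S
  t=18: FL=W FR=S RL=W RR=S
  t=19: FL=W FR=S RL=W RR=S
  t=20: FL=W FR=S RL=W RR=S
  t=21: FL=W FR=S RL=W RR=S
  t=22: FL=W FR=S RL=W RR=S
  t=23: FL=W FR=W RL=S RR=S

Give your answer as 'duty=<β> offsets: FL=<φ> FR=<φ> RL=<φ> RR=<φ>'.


duty=18 offsets: FL=0 FR=19 RL=1 RR=11

duty β = stance ticks per leg = 18
FL: stance ticks = 18; W→S at t=0 → φ=0
FR: stance ticks = 18; W→S at t=5 → φ=19
RL: stance ticks = 18; W→S at t=23 → φ=1
RR: stance ticks = 18; W→S at t=13 → φ=11


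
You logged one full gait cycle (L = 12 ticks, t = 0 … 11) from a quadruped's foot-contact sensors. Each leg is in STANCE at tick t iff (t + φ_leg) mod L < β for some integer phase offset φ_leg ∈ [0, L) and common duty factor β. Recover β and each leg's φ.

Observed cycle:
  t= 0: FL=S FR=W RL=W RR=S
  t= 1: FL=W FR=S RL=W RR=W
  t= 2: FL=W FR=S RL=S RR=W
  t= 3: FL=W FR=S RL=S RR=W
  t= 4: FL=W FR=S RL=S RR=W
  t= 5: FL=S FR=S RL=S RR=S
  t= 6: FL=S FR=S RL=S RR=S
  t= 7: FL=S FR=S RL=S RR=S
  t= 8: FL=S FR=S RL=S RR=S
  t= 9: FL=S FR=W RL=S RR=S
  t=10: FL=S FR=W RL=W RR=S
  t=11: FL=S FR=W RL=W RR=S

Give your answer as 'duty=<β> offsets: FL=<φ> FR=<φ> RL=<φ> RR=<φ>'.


duty β = stance ticks per leg = 8
FL: stance ticks = 8; W→S at t=5 → φ=7
FR: stance ticks = 8; W→S at t=1 → φ=11
RL: stance ticks = 8; W→S at t=2 → φ=10
RR: stance ticks = 8; W→S at t=5 → φ=7

duty=8 offsets: FL=7 FR=11 RL=10 RR=7


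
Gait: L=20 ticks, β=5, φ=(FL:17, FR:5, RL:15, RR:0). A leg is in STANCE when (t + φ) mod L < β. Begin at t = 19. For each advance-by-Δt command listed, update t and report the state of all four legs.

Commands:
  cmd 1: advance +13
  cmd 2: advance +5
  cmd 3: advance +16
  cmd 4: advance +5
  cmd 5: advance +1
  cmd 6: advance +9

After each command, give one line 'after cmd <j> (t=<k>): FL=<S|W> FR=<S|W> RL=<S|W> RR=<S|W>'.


after cmd 1 (t=32): FL=W FR=W RL=W RR=W
after cmd 2 (t=37): FL=W FR=S RL=W RR=W
after cmd 3 (t=53): FL=W FR=W RL=W RR=W
after cmd 4 (t=58): FL=W FR=S RL=W RR=W
after cmd 5 (t=59): FL=W FR=S RL=W RR=W
after cmd 6 (t=68): FL=W FR=W RL=S RR=W

start t=19: FL=W FR=S RL=W RR=W
cmd 1: advance +13 → t=32, phase=(9,17,7,12) → FL=W FR=W RL=W RR=W
cmd 2: advance +5 → t=37, phase=(14,2,12,17) → FL=W FR=S RL=W RR=W
cmd 3: advance +16 → t=53, phase=(10,18,8,13) → FL=W FR=W RL=W RR=W
cmd 4: advance +5 → t=58, phase=(15,3,13,18) → FL=W FR=S RL=W RR=W
cmd 5: advance +1 → t=59, phase=(16,4,14,19) → FL=W FR=S RL=W RR=W
cmd 6: advance +9 → t=68, phase=(5,13,3,8) → FL=W FR=W RL=S RR=W


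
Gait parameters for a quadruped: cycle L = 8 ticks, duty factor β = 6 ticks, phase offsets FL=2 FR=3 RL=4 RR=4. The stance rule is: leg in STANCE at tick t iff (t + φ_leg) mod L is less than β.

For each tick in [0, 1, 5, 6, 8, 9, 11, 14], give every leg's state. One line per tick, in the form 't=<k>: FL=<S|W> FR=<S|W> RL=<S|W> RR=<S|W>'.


t=0: phase=(2,3,4,4) vs β=6 → FL=S FR=S RL=S RR=S
t=1: phase=(3,4,5,5) vs β=6 → FL=S FR=S RL=S RR=S
t=5: phase=(7,0,1,1) vs β=6 → FL=W FR=S RL=S RR=S
t=6: phase=(0,1,2,2) vs β=6 → FL=S FR=S RL=S RR=S
t=8: phase=(2,3,4,4) vs β=6 → FL=S FR=S RL=S RR=S
t=9: phase=(3,4,5,5) vs β=6 → FL=S FR=S RL=S RR=S
t=11: phase=(5,6,7,7) vs β=6 → FL=S FR=W RL=W RR=W
t=14: phase=(0,1,2,2) vs β=6 → FL=S FR=S RL=S RR=S

t=0: FL=S FR=S RL=S RR=S
t=1: FL=S FR=S RL=S RR=S
t=5: FL=W FR=S RL=S RR=S
t=6: FL=S FR=S RL=S RR=S
t=8: FL=S FR=S RL=S RR=S
t=9: FL=S FR=S RL=S RR=S
t=11: FL=S FR=W RL=W RR=W
t=14: FL=S FR=S RL=S RR=S


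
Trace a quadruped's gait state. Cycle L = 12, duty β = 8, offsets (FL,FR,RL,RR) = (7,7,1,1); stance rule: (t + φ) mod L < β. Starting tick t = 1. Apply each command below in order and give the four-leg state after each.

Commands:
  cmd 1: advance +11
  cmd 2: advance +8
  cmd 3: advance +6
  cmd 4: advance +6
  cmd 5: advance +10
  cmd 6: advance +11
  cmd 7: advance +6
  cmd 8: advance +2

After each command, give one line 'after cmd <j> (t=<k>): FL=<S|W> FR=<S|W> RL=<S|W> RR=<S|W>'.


start t=1: FL=W FR=W RL=S RR=S
cmd 1: advance +11 → t=12, phase=(7,7,1,1) → FL=S FR=S RL=S RR=S
cmd 2: advance +8 → t=20, phase=(3,3,9,9) → FL=S FR=S RL=W RR=W
cmd 3: advance +6 → t=26, phase=(9,9,3,3) → FL=W FR=W RL=S RR=S
cmd 4: advance +6 → t=32, phase=(3,3,9,9) → FL=S FR=S RL=W RR=W
cmd 5: advance +10 → t=42, phase=(1,1,7,7) → FL=S FR=S RL=S RR=S
cmd 6: advance +11 → t=53, phase=(0,0,6,6) → FL=S FR=S RL=S RR=S
cmd 7: advance +6 → t=59, phase=(6,6,0,0) → FL=S FR=S RL=S RR=S
cmd 8: advance +2 → t=61, phase=(8,8,2,2) → FL=W FR=W RL=S RR=S

after cmd 1 (t=12): FL=S FR=S RL=S RR=S
after cmd 2 (t=20): FL=S FR=S RL=W RR=W
after cmd 3 (t=26): FL=W FR=W RL=S RR=S
after cmd 4 (t=32): FL=S FR=S RL=W RR=W
after cmd 5 (t=42): FL=S FR=S RL=S RR=S
after cmd 6 (t=53): FL=S FR=S RL=S RR=S
after cmd 7 (t=59): FL=S FR=S RL=S RR=S
after cmd 8 (t=61): FL=W FR=W RL=S RR=S


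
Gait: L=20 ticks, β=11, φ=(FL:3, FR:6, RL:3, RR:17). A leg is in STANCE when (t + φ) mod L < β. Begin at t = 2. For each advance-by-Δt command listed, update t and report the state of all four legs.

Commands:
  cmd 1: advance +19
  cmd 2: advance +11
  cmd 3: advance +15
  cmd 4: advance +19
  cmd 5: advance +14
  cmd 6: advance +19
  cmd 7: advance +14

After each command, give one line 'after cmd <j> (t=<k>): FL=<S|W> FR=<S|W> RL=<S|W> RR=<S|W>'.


start t=2: FL=S FR=S RL=S RR=W
cmd 1: advance +19 → t=21, phase=(4,7,4,18) → FL=S FR=S RL=S RR=W
cmd 2: advance +11 → t=32, phase=(15,18,15,9) → FL=W FR=W RL=W RR=S
cmd 3: advance +15 → t=47, phase=(10,13,10,4) → FL=S FR=W RL=S RR=S
cmd 4: advance +19 → t=66, phase=(9,12,9,3) → FL=S FR=W RL=S RR=S
cmd 5: advance +14 → t=80, phase=(3,6,3,17) → FL=S FR=S RL=S RR=W
cmd 6: advance +19 → t=99, phase=(2,5,2,16) → FL=S FR=S RL=S RR=W
cmd 7: advance +14 → t=113, phase=(16,19,16,10) → FL=W FR=W RL=W RR=S

after cmd 1 (t=21): FL=S FR=S RL=S RR=W
after cmd 2 (t=32): FL=W FR=W RL=W RR=S
after cmd 3 (t=47): FL=S FR=W RL=S RR=S
after cmd 4 (t=66): FL=S FR=W RL=S RR=S
after cmd 5 (t=80): FL=S FR=S RL=S RR=W
after cmd 6 (t=99): FL=S FR=S RL=S RR=W
after cmd 7 (t=113): FL=W FR=W RL=W RR=S


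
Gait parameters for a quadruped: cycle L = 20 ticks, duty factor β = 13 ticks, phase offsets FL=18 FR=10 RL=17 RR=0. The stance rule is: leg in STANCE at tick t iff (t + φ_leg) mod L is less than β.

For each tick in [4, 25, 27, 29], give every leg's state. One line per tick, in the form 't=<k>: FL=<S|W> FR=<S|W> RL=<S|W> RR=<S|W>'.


t=4: FL=S FR=W RL=S RR=S
t=25: FL=S FR=W RL=S RR=S
t=27: FL=S FR=W RL=S RR=S
t=29: FL=S FR=W RL=S RR=S

t=4: phase=(2,14,1,4) vs β=13 → FL=S FR=W RL=S RR=S
t=25: phase=(3,15,2,5) vs β=13 → FL=S FR=W RL=S RR=S
t=27: phase=(5,17,4,7) vs β=13 → FL=S FR=W RL=S RR=S
t=29: phase=(7,19,6,9) vs β=13 → FL=S FR=W RL=S RR=S


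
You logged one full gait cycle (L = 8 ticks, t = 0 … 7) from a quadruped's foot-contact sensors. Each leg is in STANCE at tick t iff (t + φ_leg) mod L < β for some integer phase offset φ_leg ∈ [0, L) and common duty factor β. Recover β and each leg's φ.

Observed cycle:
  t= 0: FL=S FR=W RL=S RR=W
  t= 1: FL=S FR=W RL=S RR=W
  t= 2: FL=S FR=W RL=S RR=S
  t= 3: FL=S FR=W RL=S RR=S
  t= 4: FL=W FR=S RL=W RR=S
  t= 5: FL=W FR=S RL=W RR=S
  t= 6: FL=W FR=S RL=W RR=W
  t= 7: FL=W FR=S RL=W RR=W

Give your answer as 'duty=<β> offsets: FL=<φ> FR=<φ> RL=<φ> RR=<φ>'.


duty=4 offsets: FL=0 FR=4 RL=0 RR=6

duty β = stance ticks per leg = 4
FL: stance ticks = 4; W→S at t=0 → φ=0
FR: stance ticks = 4; W→S at t=4 → φ=4
RL: stance ticks = 4; W→S at t=0 → φ=0
RR: stance ticks = 4; W→S at t=2 → φ=6


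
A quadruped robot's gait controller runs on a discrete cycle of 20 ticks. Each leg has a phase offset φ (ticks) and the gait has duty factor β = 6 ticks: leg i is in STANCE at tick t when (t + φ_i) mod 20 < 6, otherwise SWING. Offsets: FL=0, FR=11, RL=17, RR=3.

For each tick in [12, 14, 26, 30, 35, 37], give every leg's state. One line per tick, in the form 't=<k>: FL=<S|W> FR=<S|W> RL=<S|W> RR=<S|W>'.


t=12: phase=(12,3,9,15) vs β=6 → FL=W FR=S RL=W RR=W
t=14: phase=(14,5,11,17) vs β=6 → FL=W FR=S RL=W RR=W
t=26: phase=(6,17,3,9) vs β=6 → FL=W FR=W RL=S RR=W
t=30: phase=(10,1,7,13) vs β=6 → FL=W FR=S RL=W RR=W
t=35: phase=(15,6,12,18) vs β=6 → FL=W FR=W RL=W RR=W
t=37: phase=(17,8,14,0) vs β=6 → FL=W FR=W RL=W RR=S

t=12: FL=W FR=S RL=W RR=W
t=14: FL=W FR=S RL=W RR=W
t=26: FL=W FR=W RL=S RR=W
t=30: FL=W FR=S RL=W RR=W
t=35: FL=W FR=W RL=W RR=W
t=37: FL=W FR=W RL=W RR=S


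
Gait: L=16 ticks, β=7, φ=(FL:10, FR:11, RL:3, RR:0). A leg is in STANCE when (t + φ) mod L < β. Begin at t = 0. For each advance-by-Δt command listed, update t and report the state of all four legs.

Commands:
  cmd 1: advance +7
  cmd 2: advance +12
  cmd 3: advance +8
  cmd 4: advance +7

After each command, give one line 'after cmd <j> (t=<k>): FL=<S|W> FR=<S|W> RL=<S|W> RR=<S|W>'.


after cmd 1 (t=7): FL=S FR=S RL=W RR=W
after cmd 2 (t=19): FL=W FR=W RL=S RR=S
after cmd 3 (t=27): FL=S FR=S RL=W RR=W
after cmd 4 (t=34): FL=W FR=W RL=S RR=S

start t=0: FL=W FR=W RL=S RR=S
cmd 1: advance +7 → t=7, phase=(1,2,10,7) → FL=S FR=S RL=W RR=W
cmd 2: advance +12 → t=19, phase=(13,14,6,3) → FL=W FR=W RL=S RR=S
cmd 3: advance +8 → t=27, phase=(5,6,14,11) → FL=S FR=S RL=W RR=W
cmd 4: advance +7 → t=34, phase=(12,13,5,2) → FL=W FR=W RL=S RR=S


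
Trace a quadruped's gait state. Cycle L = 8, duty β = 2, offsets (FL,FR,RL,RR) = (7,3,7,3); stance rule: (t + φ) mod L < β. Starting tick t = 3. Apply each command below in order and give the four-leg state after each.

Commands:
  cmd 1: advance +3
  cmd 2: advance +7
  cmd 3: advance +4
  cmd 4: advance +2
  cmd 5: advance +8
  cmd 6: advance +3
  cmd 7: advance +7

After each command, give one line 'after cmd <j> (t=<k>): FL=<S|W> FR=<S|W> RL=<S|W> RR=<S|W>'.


start t=3: FL=W FR=W RL=W RR=W
cmd 1: advance +3 → t=6, phase=(5,1,5,1) → FL=W FR=S RL=W RR=S
cmd 2: advance +7 → t=13, phase=(4,0,4,0) → FL=W FR=S RL=W RR=S
cmd 3: advance +4 → t=17, phase=(0,4,0,4) → FL=S FR=W RL=S RR=W
cmd 4: advance +2 → t=19, phase=(2,6,2,6) → FL=W FR=W RL=W RR=W
cmd 5: advance +8 → t=27, phase=(2,6,2,6) → FL=W FR=W RL=W RR=W
cmd 6: advance +3 → t=30, phase=(5,1,5,1) → FL=W FR=S RL=W RR=S
cmd 7: advance +7 → t=37, phase=(4,0,4,0) → FL=W FR=S RL=W RR=S

after cmd 1 (t=6): FL=W FR=S RL=W RR=S
after cmd 2 (t=13): FL=W FR=S RL=W RR=S
after cmd 3 (t=17): FL=S FR=W RL=S RR=W
after cmd 4 (t=19): FL=W FR=W RL=W RR=W
after cmd 5 (t=27): FL=W FR=W RL=W RR=W
after cmd 6 (t=30): FL=W FR=S RL=W RR=S
after cmd 7 (t=37): FL=W FR=S RL=W RR=S


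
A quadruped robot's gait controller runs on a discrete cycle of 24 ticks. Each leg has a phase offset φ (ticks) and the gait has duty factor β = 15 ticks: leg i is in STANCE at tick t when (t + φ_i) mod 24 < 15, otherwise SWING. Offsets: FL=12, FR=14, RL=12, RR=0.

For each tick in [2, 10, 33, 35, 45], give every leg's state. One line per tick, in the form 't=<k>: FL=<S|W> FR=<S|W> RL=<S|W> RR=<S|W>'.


t=2: FL=S FR=W RL=S RR=S
t=10: FL=W FR=S RL=W RR=S
t=33: FL=W FR=W RL=W RR=S
t=35: FL=W FR=S RL=W RR=S
t=45: FL=S FR=S RL=S RR=W

t=2: phase=(14,16,14,2) vs β=15 → FL=S FR=W RL=S RR=S
t=10: phase=(22,0,22,10) vs β=15 → FL=W FR=S RL=W RR=S
t=33: phase=(21,23,21,9) vs β=15 → FL=W FR=W RL=W RR=S
t=35: phase=(23,1,23,11) vs β=15 → FL=W FR=S RL=W RR=S
t=45: phase=(9,11,9,21) vs β=15 → FL=S FR=S RL=S RR=W


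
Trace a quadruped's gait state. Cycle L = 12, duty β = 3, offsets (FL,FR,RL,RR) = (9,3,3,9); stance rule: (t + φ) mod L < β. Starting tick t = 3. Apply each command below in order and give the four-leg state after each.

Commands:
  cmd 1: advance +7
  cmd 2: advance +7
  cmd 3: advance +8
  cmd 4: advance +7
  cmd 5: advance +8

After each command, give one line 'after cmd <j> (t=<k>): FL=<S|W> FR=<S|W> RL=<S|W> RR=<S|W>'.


after cmd 1 (t=10): FL=W FR=S RL=S RR=W
after cmd 2 (t=17): FL=S FR=W RL=W RR=S
after cmd 3 (t=25): FL=W FR=W RL=W RR=W
after cmd 4 (t=32): FL=W FR=W RL=W RR=W
after cmd 5 (t=40): FL=S FR=W RL=W RR=S

start t=3: FL=S FR=W RL=W RR=S
cmd 1: advance +7 → t=10, phase=(7,1,1,7) → FL=W FR=S RL=S RR=W
cmd 2: advance +7 → t=17, phase=(2,8,8,2) → FL=S FR=W RL=W RR=S
cmd 3: advance +8 → t=25, phase=(10,4,4,10) → FL=W FR=W RL=W RR=W
cmd 4: advance +7 → t=32, phase=(5,11,11,5) → FL=W FR=W RL=W RR=W
cmd 5: advance +8 → t=40, phase=(1,7,7,1) → FL=S FR=W RL=W RR=S


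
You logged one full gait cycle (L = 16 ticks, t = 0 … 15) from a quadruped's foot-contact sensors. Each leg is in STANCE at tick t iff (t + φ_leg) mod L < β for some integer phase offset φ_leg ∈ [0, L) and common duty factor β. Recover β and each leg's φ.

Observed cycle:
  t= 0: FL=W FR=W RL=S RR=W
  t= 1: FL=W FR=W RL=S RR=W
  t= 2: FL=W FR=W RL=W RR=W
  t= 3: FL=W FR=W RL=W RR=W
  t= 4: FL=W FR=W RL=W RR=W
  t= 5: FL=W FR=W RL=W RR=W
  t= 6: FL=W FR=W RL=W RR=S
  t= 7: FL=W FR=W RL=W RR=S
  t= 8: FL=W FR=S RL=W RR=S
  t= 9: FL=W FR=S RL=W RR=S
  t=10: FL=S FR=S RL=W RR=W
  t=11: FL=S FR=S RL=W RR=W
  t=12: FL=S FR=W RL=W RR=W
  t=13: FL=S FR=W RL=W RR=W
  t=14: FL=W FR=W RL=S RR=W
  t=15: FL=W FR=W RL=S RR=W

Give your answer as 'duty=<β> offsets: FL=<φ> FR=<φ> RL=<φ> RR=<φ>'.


duty β = stance ticks per leg = 4
FL: stance ticks = 4; W→S at t=10 → φ=6
FR: stance ticks = 4; W→S at t=8 → φ=8
RL: stance ticks = 4; W→S at t=14 → φ=2
RR: stance ticks = 4; W→S at t=6 → φ=10

duty=4 offsets: FL=6 FR=8 RL=2 RR=10


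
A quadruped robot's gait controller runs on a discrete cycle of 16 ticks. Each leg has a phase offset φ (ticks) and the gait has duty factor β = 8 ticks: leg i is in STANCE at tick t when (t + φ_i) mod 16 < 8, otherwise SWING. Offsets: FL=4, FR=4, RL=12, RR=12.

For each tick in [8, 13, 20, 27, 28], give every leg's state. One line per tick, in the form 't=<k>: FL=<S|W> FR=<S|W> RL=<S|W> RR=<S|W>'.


t=8: phase=(12,12,4,4) vs β=8 → FL=W FR=W RL=S RR=S
t=13: phase=(1,1,9,9) vs β=8 → FL=S FR=S RL=W RR=W
t=20: phase=(8,8,0,0) vs β=8 → FL=W FR=W RL=S RR=S
t=27: phase=(15,15,7,7) vs β=8 → FL=W FR=W RL=S RR=S
t=28: phase=(0,0,8,8) vs β=8 → FL=S FR=S RL=W RR=W

t=8: FL=W FR=W RL=S RR=S
t=13: FL=S FR=S RL=W RR=W
t=20: FL=W FR=W RL=S RR=S
t=27: FL=W FR=W RL=S RR=S
t=28: FL=S FR=S RL=W RR=W


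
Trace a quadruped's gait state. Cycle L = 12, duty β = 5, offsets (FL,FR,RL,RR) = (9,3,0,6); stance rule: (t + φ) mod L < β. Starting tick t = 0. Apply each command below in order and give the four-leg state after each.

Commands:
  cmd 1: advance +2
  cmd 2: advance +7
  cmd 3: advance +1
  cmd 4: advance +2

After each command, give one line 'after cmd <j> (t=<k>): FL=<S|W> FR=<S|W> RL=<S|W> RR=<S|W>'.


start t=0: FL=W FR=S RL=S RR=W
cmd 1: advance +2 → t=2, phase=(11,5,2,8) → FL=W FR=W RL=S RR=W
cmd 2: advance +7 → t=9, phase=(6,0,9,3) → FL=W FR=S RL=W RR=S
cmd 3: advance +1 → t=10, phase=(7,1,10,4) → FL=W FR=S RL=W RR=S
cmd 4: advance +2 → t=12, phase=(9,3,0,6) → FL=W FR=S RL=S RR=W

after cmd 1 (t=2): FL=W FR=W RL=S RR=W
after cmd 2 (t=9): FL=W FR=S RL=W RR=S
after cmd 3 (t=10): FL=W FR=S RL=W RR=S
after cmd 4 (t=12): FL=W FR=S RL=S RR=W


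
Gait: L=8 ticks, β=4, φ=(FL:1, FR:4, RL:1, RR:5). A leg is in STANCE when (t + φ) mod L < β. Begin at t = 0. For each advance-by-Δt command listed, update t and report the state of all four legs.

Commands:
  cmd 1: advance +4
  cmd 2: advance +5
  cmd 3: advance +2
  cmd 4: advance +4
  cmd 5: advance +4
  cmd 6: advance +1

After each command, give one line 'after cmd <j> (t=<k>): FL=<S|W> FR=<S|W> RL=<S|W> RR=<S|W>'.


start t=0: FL=S FR=W RL=S RR=W
cmd 1: advance +4 → t=4, phase=(5,0,5,1) → FL=W FR=S RL=W RR=S
cmd 2: advance +5 → t=9, phase=(2,5,2,6) → FL=S FR=W RL=S RR=W
cmd 3: advance +2 → t=11, phase=(4,7,4,0) → FL=W FR=W RL=W RR=S
cmd 4: advance +4 → t=15, phase=(0,3,0,4) → FL=S FR=S RL=S RR=W
cmd 5: advance +4 → t=19, phase=(4,7,4,0) → FL=W FR=W RL=W RR=S
cmd 6: advance +1 → t=20, phase=(5,0,5,1) → FL=W FR=S RL=W RR=S

after cmd 1 (t=4): FL=W FR=S RL=W RR=S
after cmd 2 (t=9): FL=S FR=W RL=S RR=W
after cmd 3 (t=11): FL=W FR=W RL=W RR=S
after cmd 4 (t=15): FL=S FR=S RL=S RR=W
after cmd 5 (t=19): FL=W FR=W RL=W RR=S
after cmd 6 (t=20): FL=W FR=S RL=W RR=S


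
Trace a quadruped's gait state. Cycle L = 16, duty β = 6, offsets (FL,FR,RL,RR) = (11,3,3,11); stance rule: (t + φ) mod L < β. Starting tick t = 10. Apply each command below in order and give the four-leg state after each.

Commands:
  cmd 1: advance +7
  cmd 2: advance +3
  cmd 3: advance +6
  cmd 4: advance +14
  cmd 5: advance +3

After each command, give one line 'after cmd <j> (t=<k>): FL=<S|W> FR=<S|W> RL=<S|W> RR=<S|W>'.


after cmd 1 (t=17): FL=W FR=S RL=S RR=W
after cmd 2 (t=20): FL=W FR=W RL=W RR=W
after cmd 3 (t=26): FL=S FR=W RL=W RR=S
after cmd 4 (t=40): FL=S FR=W RL=W RR=S
after cmd 5 (t=43): FL=W FR=W RL=W RR=W

start t=10: FL=S FR=W RL=W RR=S
cmd 1: advance +7 → t=17, phase=(12,4,4,12) → FL=W FR=S RL=S RR=W
cmd 2: advance +3 → t=20, phase=(15,7,7,15) → FL=W FR=W RL=W RR=W
cmd 3: advance +6 → t=26, phase=(5,13,13,5) → FL=S FR=W RL=W RR=S
cmd 4: advance +14 → t=40, phase=(3,11,11,3) → FL=S FR=W RL=W RR=S
cmd 5: advance +3 → t=43, phase=(6,14,14,6) → FL=W FR=W RL=W RR=W


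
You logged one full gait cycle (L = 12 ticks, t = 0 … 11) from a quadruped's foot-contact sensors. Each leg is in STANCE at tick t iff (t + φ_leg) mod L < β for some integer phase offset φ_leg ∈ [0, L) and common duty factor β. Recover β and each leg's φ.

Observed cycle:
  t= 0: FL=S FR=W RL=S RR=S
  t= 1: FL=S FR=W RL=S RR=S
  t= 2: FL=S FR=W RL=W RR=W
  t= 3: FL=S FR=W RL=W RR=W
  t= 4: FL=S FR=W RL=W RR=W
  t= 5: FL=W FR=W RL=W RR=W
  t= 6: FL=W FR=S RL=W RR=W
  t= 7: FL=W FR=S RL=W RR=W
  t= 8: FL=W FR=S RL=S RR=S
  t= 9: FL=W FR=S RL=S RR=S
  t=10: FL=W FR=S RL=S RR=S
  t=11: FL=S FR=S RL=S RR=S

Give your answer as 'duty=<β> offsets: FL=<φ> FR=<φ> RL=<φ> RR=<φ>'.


duty=6 offsets: FL=1 FR=6 RL=4 RR=4

duty β = stance ticks per leg = 6
FL: stance ticks = 6; W→S at t=11 → φ=1
FR: stance ticks = 6; W→S at t=6 → φ=6
RL: stance ticks = 6; W→S at t=8 → φ=4
RR: stance ticks = 6; W→S at t=8 → φ=4


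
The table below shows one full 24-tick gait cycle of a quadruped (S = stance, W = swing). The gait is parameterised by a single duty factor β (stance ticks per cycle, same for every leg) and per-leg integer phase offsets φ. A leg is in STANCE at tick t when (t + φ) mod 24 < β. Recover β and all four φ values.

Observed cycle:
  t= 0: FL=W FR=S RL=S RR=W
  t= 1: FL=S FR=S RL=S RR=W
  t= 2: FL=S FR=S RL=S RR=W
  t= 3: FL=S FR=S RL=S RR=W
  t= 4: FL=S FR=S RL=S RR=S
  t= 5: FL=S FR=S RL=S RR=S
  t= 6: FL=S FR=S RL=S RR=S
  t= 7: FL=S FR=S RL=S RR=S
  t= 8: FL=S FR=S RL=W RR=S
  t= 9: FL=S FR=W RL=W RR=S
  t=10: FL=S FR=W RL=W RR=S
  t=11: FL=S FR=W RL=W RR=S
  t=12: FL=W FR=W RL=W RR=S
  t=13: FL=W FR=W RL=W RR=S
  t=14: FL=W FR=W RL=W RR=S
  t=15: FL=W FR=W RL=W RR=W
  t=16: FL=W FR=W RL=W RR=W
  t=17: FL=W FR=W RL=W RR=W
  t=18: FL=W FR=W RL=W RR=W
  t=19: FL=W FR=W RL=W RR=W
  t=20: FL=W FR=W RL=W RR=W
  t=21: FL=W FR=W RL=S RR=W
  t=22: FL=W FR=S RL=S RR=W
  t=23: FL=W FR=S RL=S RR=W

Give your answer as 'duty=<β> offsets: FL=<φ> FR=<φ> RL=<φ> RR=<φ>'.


duty=11 offsets: FL=23 FR=2 RL=3 RR=20

duty β = stance ticks per leg = 11
FL: stance ticks = 11; W→S at t=1 → φ=23
FR: stance ticks = 11; W→S at t=22 → φ=2
RL: stance ticks = 11; W→S at t=21 → φ=3
RR: stance ticks = 11; W→S at t=4 → φ=20


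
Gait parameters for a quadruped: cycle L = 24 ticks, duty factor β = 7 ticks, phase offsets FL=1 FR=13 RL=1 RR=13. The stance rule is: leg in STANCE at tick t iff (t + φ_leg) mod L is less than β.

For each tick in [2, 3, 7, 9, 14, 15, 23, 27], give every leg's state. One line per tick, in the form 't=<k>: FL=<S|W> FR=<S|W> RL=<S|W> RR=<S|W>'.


t=2: phase=(3,15,3,15) vs β=7 → FL=S FR=W RL=S RR=W
t=3: phase=(4,16,4,16) vs β=7 → FL=S FR=W RL=S RR=W
t=7: phase=(8,20,8,20) vs β=7 → FL=W FR=W RL=W RR=W
t=9: phase=(10,22,10,22) vs β=7 → FL=W FR=W RL=W RR=W
t=14: phase=(15,3,15,3) vs β=7 → FL=W FR=S RL=W RR=S
t=15: phase=(16,4,16,4) vs β=7 → FL=W FR=S RL=W RR=S
t=23: phase=(0,12,0,12) vs β=7 → FL=S FR=W RL=S RR=W
t=27: phase=(4,16,4,16) vs β=7 → FL=S FR=W RL=S RR=W

t=2: FL=S FR=W RL=S RR=W
t=3: FL=S FR=W RL=S RR=W
t=7: FL=W FR=W RL=W RR=W
t=9: FL=W FR=W RL=W RR=W
t=14: FL=W FR=S RL=W RR=S
t=15: FL=W FR=S RL=W RR=S
t=23: FL=S FR=W RL=S RR=W
t=27: FL=S FR=W RL=S RR=W


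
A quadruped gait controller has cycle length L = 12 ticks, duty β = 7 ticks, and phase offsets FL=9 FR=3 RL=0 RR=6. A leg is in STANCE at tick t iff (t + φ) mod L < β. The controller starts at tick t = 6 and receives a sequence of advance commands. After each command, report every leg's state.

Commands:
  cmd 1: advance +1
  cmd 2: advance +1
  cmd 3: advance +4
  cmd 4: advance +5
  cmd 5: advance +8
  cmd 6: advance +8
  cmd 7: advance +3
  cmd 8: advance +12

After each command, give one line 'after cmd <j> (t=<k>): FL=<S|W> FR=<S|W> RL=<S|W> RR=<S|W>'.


start t=6: FL=S FR=W RL=S RR=S
cmd 1: advance +1 → t=7, phase=(4,10,7,1) → FL=S FR=W RL=W RR=S
cmd 2: advance +1 → t=8, phase=(5,11,8,2) → FL=S FR=W RL=W RR=S
cmd 3: advance +4 → t=12, phase=(9,3,0,6) → FL=W FR=S RL=S RR=S
cmd 4: advance +5 → t=17, phase=(2,8,5,11) → FL=S FR=W RL=S RR=W
cmd 5: advance +8 → t=25, phase=(10,4,1,7) → FL=W FR=S RL=S RR=W
cmd 6: advance +8 → t=33, phase=(6,0,9,3) → FL=S FR=S RL=W RR=S
cmd 7: advance +3 → t=36, phase=(9,3,0,6) → FL=W FR=S RL=S RR=S
cmd 8: advance +12 → t=48, phase=(9,3,0,6) → FL=W FR=S RL=S RR=S

after cmd 1 (t=7): FL=S FR=W RL=W RR=S
after cmd 2 (t=8): FL=S FR=W RL=W RR=S
after cmd 3 (t=12): FL=W FR=S RL=S RR=S
after cmd 4 (t=17): FL=S FR=W RL=S RR=W
after cmd 5 (t=25): FL=W FR=S RL=S RR=W
after cmd 6 (t=33): FL=S FR=S RL=W RR=S
after cmd 7 (t=36): FL=W FR=S RL=S RR=S
after cmd 8 (t=48): FL=W FR=S RL=S RR=S


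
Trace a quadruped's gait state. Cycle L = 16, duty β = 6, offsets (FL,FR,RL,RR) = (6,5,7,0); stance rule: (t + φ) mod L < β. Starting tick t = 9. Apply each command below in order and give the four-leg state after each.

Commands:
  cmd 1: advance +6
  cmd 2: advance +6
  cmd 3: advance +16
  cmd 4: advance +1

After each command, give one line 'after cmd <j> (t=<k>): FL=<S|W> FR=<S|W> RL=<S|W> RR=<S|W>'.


after cmd 1 (t=15): FL=S FR=S RL=W RR=W
after cmd 2 (t=21): FL=W FR=W RL=W RR=S
after cmd 3 (t=37): FL=W FR=W RL=W RR=S
after cmd 4 (t=38): FL=W FR=W RL=W RR=W

start t=9: FL=W FR=W RL=S RR=W
cmd 1: advance +6 → t=15, phase=(5,4,6,15) → FL=S FR=S RL=W RR=W
cmd 2: advance +6 → t=21, phase=(11,10,12,5) → FL=W FR=W RL=W RR=S
cmd 3: advance +16 → t=37, phase=(11,10,12,5) → FL=W FR=W RL=W RR=S
cmd 4: advance +1 → t=38, phase=(12,11,13,6) → FL=W FR=W RL=W RR=W


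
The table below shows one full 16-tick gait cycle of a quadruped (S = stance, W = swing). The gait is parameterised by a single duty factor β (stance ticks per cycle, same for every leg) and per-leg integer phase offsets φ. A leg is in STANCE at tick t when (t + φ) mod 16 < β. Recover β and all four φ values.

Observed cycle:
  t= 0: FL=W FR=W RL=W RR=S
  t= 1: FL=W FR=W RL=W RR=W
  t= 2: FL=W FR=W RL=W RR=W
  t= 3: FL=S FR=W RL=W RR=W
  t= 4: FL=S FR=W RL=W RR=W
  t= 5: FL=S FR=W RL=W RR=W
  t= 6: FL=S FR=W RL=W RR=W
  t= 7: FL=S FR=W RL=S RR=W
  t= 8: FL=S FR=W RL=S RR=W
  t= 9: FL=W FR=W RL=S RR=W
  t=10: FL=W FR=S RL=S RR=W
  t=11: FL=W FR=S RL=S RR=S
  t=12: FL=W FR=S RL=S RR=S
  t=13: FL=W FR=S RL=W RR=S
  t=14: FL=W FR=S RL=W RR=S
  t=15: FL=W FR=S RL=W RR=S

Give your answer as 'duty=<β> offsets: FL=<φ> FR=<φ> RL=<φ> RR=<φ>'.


duty β = stance ticks per leg = 6
FL: stance ticks = 6; W→S at t=3 → φ=13
FR: stance ticks = 6; W→S at t=10 → φ=6
RL: stance ticks = 6; W→S at t=7 → φ=9
RR: stance ticks = 6; W→S at t=11 → φ=5

duty=6 offsets: FL=13 FR=6 RL=9 RR=5


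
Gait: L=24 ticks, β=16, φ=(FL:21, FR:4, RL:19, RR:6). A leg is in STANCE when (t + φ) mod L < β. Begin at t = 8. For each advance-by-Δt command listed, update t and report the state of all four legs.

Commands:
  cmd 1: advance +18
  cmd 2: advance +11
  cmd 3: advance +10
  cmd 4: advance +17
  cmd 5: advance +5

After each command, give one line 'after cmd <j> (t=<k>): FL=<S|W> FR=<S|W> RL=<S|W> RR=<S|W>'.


after cmd 1 (t=26): FL=W FR=S RL=W RR=S
after cmd 2 (t=37): FL=S FR=W RL=S RR=W
after cmd 3 (t=47): FL=W FR=S RL=W RR=S
after cmd 4 (t=64): FL=S FR=W RL=S RR=W
after cmd 5 (t=69): FL=W FR=S RL=W RR=S

start t=8: FL=S FR=S RL=S RR=S
cmd 1: advance +18 → t=26, phase=(23,6,21,8) → FL=W FR=S RL=W RR=S
cmd 2: advance +11 → t=37, phase=(10,17,8,19) → FL=S FR=W RL=S RR=W
cmd 3: advance +10 → t=47, phase=(20,3,18,5) → FL=W FR=S RL=W RR=S
cmd 4: advance +17 → t=64, phase=(13,20,11,22) → FL=S FR=W RL=S RR=W
cmd 5: advance +5 → t=69, phase=(18,1,16,3) → FL=W FR=S RL=W RR=S


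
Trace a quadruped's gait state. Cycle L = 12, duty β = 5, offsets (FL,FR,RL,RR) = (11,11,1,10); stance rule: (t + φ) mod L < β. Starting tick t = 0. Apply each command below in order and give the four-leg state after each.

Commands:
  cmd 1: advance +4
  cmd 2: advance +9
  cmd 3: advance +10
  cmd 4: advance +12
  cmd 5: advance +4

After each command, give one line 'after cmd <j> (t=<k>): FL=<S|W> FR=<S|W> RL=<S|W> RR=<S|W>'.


after cmd 1 (t=4): FL=S FR=S RL=W RR=S
after cmd 2 (t=13): FL=S FR=S RL=S RR=W
after cmd 3 (t=23): FL=W FR=W RL=S RR=W
after cmd 4 (t=35): FL=W FR=W RL=S RR=W
after cmd 5 (t=39): FL=S FR=S RL=S RR=S

start t=0: FL=W FR=W RL=S RR=W
cmd 1: advance +4 → t=4, phase=(3,3,5,2) → FL=S FR=S RL=W RR=S
cmd 2: advance +9 → t=13, phase=(0,0,2,11) → FL=S FR=S RL=S RR=W
cmd 3: advance +10 → t=23, phase=(10,10,0,9) → FL=W FR=W RL=S RR=W
cmd 4: advance +12 → t=35, phase=(10,10,0,9) → FL=W FR=W RL=S RR=W
cmd 5: advance +4 → t=39, phase=(2,2,4,1) → FL=S FR=S RL=S RR=S


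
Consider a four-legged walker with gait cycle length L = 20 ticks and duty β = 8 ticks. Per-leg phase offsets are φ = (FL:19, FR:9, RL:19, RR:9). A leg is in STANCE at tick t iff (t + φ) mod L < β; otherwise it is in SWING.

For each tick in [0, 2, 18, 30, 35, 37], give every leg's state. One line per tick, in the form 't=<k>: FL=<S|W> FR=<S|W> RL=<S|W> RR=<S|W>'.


t=0: FL=W FR=W RL=W RR=W
t=2: FL=S FR=W RL=S RR=W
t=18: FL=W FR=S RL=W RR=S
t=30: FL=W FR=W RL=W RR=W
t=35: FL=W FR=S RL=W RR=S
t=37: FL=W FR=S RL=W RR=S

t=0: phase=(19,9,19,9) vs β=8 → FL=W FR=W RL=W RR=W
t=2: phase=(1,11,1,11) vs β=8 → FL=S FR=W RL=S RR=W
t=18: phase=(17,7,17,7) vs β=8 → FL=W FR=S RL=W RR=S
t=30: phase=(9,19,9,19) vs β=8 → FL=W FR=W RL=W RR=W
t=35: phase=(14,4,14,4) vs β=8 → FL=W FR=S RL=W RR=S
t=37: phase=(16,6,16,6) vs β=8 → FL=W FR=S RL=W RR=S


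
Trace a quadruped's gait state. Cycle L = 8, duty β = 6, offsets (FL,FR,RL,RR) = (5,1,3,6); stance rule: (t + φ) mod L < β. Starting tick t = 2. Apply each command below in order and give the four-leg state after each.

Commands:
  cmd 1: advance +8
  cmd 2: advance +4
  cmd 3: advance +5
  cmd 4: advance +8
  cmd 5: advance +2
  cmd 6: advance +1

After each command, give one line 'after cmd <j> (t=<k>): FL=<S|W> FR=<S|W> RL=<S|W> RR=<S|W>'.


start t=2: FL=W FR=S RL=S RR=S
cmd 1: advance +8 → t=10, phase=(7,3,5,0) → FL=W FR=S RL=S RR=S
cmd 2: advance +4 → t=14, phase=(3,7,1,4) → FL=S FR=W RL=S RR=S
cmd 3: advance +5 → t=19, phase=(0,4,6,1) → FL=S FR=S RL=W RR=S
cmd 4: advance +8 → t=27, phase=(0,4,6,1) → FL=S FR=S RL=W RR=S
cmd 5: advance +2 → t=29, phase=(2,6,0,3) → FL=S FR=W RL=S RR=S
cmd 6: advance +1 → t=30, phase=(3,7,1,4) → FL=S FR=W RL=S RR=S

after cmd 1 (t=10): FL=W FR=S RL=S RR=S
after cmd 2 (t=14): FL=S FR=W RL=S RR=S
after cmd 3 (t=19): FL=S FR=S RL=W RR=S
after cmd 4 (t=27): FL=S FR=S RL=W RR=S
after cmd 5 (t=29): FL=S FR=W RL=S RR=S
after cmd 6 (t=30): FL=S FR=W RL=S RR=S


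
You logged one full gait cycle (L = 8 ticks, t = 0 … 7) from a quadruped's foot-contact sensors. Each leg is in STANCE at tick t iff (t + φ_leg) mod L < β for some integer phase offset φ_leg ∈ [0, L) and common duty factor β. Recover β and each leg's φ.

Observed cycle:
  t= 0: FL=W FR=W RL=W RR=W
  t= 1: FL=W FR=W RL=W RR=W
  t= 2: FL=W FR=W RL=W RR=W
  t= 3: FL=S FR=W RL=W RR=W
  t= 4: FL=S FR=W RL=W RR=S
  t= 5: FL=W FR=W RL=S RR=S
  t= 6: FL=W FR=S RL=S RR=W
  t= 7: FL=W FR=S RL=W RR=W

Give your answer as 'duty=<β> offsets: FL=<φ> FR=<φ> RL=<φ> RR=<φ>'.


duty β = stance ticks per leg = 2
FL: stance ticks = 2; W→S at t=3 → φ=5
FR: stance ticks = 2; W→S at t=6 → φ=2
RL: stance ticks = 2; W→S at t=5 → φ=3
RR: stance ticks = 2; W→S at t=4 → φ=4

duty=2 offsets: FL=5 FR=2 RL=3 RR=4


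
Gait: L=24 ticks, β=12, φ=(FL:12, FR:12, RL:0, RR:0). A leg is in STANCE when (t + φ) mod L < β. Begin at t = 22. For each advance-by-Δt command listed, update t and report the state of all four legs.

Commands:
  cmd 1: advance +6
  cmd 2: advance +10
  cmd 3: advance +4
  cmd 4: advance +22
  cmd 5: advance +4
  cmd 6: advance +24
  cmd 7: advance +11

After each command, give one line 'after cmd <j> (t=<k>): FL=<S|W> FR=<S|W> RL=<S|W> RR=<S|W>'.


after cmd 1 (t=28): FL=W FR=W RL=S RR=S
after cmd 2 (t=38): FL=S FR=S RL=W RR=W
after cmd 3 (t=42): FL=S FR=S RL=W RR=W
after cmd 4 (t=64): FL=S FR=S RL=W RR=W
after cmd 5 (t=68): FL=S FR=S RL=W RR=W
after cmd 6 (t=92): FL=S FR=S RL=W RR=W
after cmd 7 (t=103): FL=W FR=W RL=S RR=S

start t=22: FL=S FR=S RL=W RR=W
cmd 1: advance +6 → t=28, phase=(16,16,4,4) → FL=W FR=W RL=S RR=S
cmd 2: advance +10 → t=38, phase=(2,2,14,14) → FL=S FR=S RL=W RR=W
cmd 3: advance +4 → t=42, phase=(6,6,18,18) → FL=S FR=S RL=W RR=W
cmd 4: advance +22 → t=64, phase=(4,4,16,16) → FL=S FR=S RL=W RR=W
cmd 5: advance +4 → t=68, phase=(8,8,20,20) → FL=S FR=S RL=W RR=W
cmd 6: advance +24 → t=92, phase=(8,8,20,20) → FL=S FR=S RL=W RR=W
cmd 7: advance +11 → t=103, phase=(19,19,7,7) → FL=W FR=W RL=S RR=S


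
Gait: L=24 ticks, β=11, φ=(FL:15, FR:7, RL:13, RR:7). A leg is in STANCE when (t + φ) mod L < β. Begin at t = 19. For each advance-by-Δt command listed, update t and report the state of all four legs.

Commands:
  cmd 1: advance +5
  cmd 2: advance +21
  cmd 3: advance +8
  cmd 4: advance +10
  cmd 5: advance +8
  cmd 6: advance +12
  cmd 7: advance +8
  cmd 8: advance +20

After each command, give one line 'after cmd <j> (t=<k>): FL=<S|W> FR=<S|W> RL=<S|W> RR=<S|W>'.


after cmd 1 (t=24): FL=W FR=S RL=W RR=S
after cmd 2 (t=45): FL=W FR=S RL=S RR=S
after cmd 3 (t=53): FL=W FR=W RL=W RR=W
after cmd 4 (t=63): FL=S FR=W RL=S RR=W
after cmd 5 (t=71): FL=W FR=S RL=W RR=S
after cmd 6 (t=83): FL=S FR=W RL=S RR=W
after cmd 7 (t=91): FL=S FR=S RL=S RR=S
after cmd 8 (t=111): FL=S FR=W RL=S RR=W

start t=19: FL=S FR=S RL=S RR=S
cmd 1: advance +5 → t=24, phase=(15,7,13,7) → FL=W FR=S RL=W RR=S
cmd 2: advance +21 → t=45, phase=(12,4,10,4) → FL=W FR=S RL=S RR=S
cmd 3: advance +8 → t=53, phase=(20,12,18,12) → FL=W FR=W RL=W RR=W
cmd 4: advance +10 → t=63, phase=(6,22,4,22) → FL=S FR=W RL=S RR=W
cmd 5: advance +8 → t=71, phase=(14,6,12,6) → FL=W FR=S RL=W RR=S
cmd 6: advance +12 → t=83, phase=(2,18,0,18) → FL=S FR=W RL=S RR=W
cmd 7: advance +8 → t=91, phase=(10,2,8,2) → FL=S FR=S RL=S RR=S
cmd 8: advance +20 → t=111, phase=(6,22,4,22) → FL=S FR=W RL=S RR=W
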